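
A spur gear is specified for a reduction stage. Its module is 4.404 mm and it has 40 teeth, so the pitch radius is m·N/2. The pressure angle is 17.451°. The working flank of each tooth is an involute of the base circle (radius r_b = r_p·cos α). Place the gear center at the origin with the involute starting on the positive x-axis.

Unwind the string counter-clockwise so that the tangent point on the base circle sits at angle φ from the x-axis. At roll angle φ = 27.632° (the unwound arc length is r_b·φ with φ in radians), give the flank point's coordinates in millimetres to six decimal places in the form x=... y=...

pitch radius r_p = m·N/2 = 4.404·40/2 = 88.080000
base radius r_b = r_p·cos α = 88.080000·cos 17.451° = 84.026010
roll angle φ = 27.632° = 0.48226938 rad
x = r_b·(cos φ + φ·sin φ) = 84.026010·(0.88594469 + 0.48226938·0.46379091) = 93.236675
y = r_b·(sin φ − φ·cos φ) = 84.026010·(0.46379091 − 0.48226938·0.88594469) = 3.069211

x=93.236675 y=3.069211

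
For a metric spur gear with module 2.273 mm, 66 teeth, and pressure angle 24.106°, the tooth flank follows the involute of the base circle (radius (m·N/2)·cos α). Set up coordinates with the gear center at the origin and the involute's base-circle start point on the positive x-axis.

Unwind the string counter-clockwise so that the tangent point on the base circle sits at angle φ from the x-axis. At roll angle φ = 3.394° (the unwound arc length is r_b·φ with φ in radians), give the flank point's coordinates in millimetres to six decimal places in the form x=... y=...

x=68.587591 y=0.004742

pitch radius r_p = m·N/2 = 2.273·66/2 = 75.009000
base radius r_b = r_p·cos α = 75.009000·cos 24.106° = 68.467571
roll angle φ = 3.394° = 0.05923647 rad
x = r_b·(cos φ + φ·sin φ) = 68.467571·(0.99824603 + 0.05923647·0.05920184) = 68.587591
y = r_b·(sin φ − φ·cos φ) = 68.467571·(0.05920184 − 0.05923647·0.99824603) = 0.004742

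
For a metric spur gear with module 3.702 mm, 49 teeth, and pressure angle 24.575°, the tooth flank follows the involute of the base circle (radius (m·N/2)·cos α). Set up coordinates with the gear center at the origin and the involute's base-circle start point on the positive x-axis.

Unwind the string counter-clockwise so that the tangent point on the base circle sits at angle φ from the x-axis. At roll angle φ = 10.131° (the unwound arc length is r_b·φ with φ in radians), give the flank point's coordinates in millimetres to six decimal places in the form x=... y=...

pitch radius r_p = m·N/2 = 3.702·49/2 = 90.699000
base radius r_b = r_p·cos α = 90.699000·cos 24.575° = 82.483272
roll angle φ = 10.131° = 0.17681931 rad
x = r_b·(cos φ + φ·sin φ) = 82.483272·(0.98440815 + 0.17681931·0.17589937) = 83.762634
y = r_b·(sin φ − φ·cos φ) = 82.483272·(0.17589937 − 0.17681931·0.98440815) = 0.151522

x=83.762634 y=0.151522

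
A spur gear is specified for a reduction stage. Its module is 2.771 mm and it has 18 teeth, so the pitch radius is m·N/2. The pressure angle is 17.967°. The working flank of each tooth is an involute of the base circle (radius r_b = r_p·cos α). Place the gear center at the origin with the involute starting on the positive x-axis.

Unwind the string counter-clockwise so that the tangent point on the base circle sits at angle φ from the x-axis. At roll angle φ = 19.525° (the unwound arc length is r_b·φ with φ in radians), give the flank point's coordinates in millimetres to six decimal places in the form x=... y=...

pitch radius r_p = m·N/2 = 2.771·18/2 = 24.939000
base radius r_b = r_p·cos α = 24.939000·cos 17.967° = 23.722833
roll angle φ = 19.525° = 0.34077554 rad
x = r_b·(cos φ + φ·sin φ) = 23.722833·(0.94249575 + 0.34077554·0.33421813) = 25.060543
y = r_b·(sin φ − φ·cos φ) = 23.722833·(0.33421813 − 0.34077554·0.94249575) = 0.309313

x=25.060543 y=0.309313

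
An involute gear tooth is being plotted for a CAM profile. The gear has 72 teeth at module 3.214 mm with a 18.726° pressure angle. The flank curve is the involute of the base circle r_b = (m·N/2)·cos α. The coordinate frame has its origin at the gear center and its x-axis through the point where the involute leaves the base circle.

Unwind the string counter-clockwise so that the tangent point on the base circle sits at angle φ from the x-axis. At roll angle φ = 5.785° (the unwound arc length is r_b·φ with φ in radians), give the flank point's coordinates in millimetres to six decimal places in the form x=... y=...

x=110.136297 y=0.037558

pitch radius r_p = m·N/2 = 3.214·72/2 = 115.704000
base radius r_b = r_p·cos α = 115.704000·cos 18.726° = 109.579173
roll angle φ = 5.785° = 0.10096730 rad
x = r_b·(cos φ + φ·sin φ) = 109.579173·(0.99490713 + 0.10096730·0.10079583) = 110.136297
y = r_b·(sin φ − φ·cos φ) = 109.579173·(0.10079583 − 0.10096730·0.99490713) = 0.037558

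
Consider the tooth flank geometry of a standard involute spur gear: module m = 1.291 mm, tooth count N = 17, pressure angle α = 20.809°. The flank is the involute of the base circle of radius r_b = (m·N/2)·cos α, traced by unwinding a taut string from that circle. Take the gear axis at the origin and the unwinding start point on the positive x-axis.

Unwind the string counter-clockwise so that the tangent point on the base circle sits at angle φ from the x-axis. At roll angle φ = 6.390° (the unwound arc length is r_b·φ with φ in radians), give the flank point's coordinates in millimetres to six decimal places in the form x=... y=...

pitch radius r_p = m·N/2 = 1.291·17/2 = 10.973500
base radius r_b = r_p·cos α = 10.973500·cos 20.809° = 10.257697
roll angle φ = 6.390° = 0.11152654 rad
x = r_b·(cos φ + φ·sin φ) = 10.257697·(0.99378736 + 0.11152654·0.11129549) = 10.321293
y = r_b·(sin φ − φ·cos φ) = 10.257697·(0.11129549 − 0.11152654·0.99378736) = 0.004737

x=10.321293 y=0.004737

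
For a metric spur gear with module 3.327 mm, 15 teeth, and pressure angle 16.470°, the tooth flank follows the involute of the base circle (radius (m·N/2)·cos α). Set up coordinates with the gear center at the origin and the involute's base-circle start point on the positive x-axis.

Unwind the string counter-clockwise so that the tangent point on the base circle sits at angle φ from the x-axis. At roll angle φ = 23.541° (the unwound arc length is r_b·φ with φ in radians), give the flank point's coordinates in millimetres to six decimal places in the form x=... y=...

x=25.863942 y=0.543945

pitch radius r_p = m·N/2 = 3.327·15/2 = 24.952500
base radius r_b = r_p·cos α = 24.952500·cos 16.470° = 23.928657
roll angle φ = 23.541° = 0.41086796 rad
x = r_b·(cos φ + φ·sin φ) = 23.928657·(0.91677450 + 0.41086796·0.39940520) = 25.863942
y = r_b·(sin φ − φ·cos φ) = 23.928657·(0.39940520 − 0.41086796·0.91677450) = 0.543945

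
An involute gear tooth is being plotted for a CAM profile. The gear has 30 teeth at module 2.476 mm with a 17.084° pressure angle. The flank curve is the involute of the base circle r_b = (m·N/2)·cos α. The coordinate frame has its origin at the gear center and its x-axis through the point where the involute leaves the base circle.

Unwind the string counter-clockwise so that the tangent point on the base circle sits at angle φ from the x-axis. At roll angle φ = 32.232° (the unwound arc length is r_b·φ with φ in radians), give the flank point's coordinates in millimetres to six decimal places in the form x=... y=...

x=40.682005 y=2.040840

pitch radius r_p = m·N/2 = 2.476·30/2 = 37.140000
base radius r_b = r_p·cos α = 37.140000·cos 17.084° = 35.501201
roll angle φ = 32.232° = 0.56255452 rad
x = r_b·(cos φ + φ·sin φ) = 35.501201·(0.84589542 + 0.56255452·0.53334880) = 40.682005
y = r_b·(sin φ − φ·cos φ) = 35.501201·(0.53334880 − 0.56255452·0.84589542) = 2.040840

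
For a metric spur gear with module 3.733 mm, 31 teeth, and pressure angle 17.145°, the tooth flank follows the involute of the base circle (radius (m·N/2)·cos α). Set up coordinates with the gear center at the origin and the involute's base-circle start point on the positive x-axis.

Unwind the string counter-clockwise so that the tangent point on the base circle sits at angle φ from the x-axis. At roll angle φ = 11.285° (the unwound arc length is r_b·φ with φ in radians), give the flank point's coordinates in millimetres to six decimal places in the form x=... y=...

x=56.352308 y=0.140274

pitch radius r_p = m·N/2 = 3.733·31/2 = 57.861500
base radius r_b = r_p·cos α = 57.861500·cos 17.145° = 55.290238
roll angle φ = 11.285° = 0.19696041 rad
x = r_b·(cos φ + φ·sin φ) = 55.290238·(0.98066592 + 0.19696041·0.19568941) = 56.352308
y = r_b·(sin φ − φ·cos φ) = 55.290238·(0.19568941 − 0.19696041·0.98066592) = 0.140274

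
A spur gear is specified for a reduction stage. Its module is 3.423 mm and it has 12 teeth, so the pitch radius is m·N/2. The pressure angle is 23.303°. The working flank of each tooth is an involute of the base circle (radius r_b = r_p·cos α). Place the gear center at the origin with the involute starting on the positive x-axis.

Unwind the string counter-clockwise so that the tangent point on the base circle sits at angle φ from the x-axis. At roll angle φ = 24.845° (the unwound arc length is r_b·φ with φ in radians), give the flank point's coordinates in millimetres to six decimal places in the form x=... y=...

pitch radius r_p = m·N/2 = 3.423·12/2 = 20.538000
base radius r_b = r_p·cos α = 20.538000·cos 23.303° = 18.862626
roll angle φ = 24.845° = 0.43362705 rad
x = r_b·(cos φ + φ·sin φ) = 18.862626·(0.90744776 + 0.43362705·0.42016492) = 20.553522
y = r_b·(sin φ − φ·cos φ) = 18.862626·(0.42016492 − 0.43362705·0.90744776) = 0.503086

x=20.553522 y=0.503086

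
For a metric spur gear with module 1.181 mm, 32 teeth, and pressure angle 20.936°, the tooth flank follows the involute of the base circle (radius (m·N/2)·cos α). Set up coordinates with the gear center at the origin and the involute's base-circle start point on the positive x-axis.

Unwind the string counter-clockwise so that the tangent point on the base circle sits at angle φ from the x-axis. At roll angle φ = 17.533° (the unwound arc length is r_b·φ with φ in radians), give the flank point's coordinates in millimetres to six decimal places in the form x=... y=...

pitch radius r_p = m·N/2 = 1.181·32/2 = 18.896000
base radius r_b = r_p·cos α = 18.896000·cos 20.936° = 17.648489
roll angle φ = 17.533° = 0.30600858 rad
x = r_b·(cos φ + φ·sin φ) = 17.648489·(0.95354360 + 0.30600858·0.30125505) = 18.455558
y = r_b·(sin φ − φ·cos φ) = 17.648489·(0.30125505 − 0.30600858·0.95354360) = 0.166999

x=18.455558 y=0.166999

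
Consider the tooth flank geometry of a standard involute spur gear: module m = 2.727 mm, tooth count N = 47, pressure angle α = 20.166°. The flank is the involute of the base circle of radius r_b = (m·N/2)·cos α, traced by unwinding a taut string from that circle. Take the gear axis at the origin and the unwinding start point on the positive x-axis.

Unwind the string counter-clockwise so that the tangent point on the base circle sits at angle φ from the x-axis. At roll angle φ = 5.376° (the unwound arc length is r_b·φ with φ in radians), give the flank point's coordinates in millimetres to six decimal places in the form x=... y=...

pitch radius r_p = m·N/2 = 2.727·47/2 = 64.084500
base radius r_b = r_p·cos α = 64.084500·cos 20.166° = 60.155977
roll angle φ = 5.376° = 0.09382890 rad
x = r_b·(cos φ + φ·sin φ) = 60.155977·(0.99560130 + 0.09382890·0.09369129) = 60.420197
y = r_b·(sin φ − φ·cos φ) = 60.155977·(0.09369129 − 0.09382890·0.99560130) = 0.016550

x=60.420197 y=0.016550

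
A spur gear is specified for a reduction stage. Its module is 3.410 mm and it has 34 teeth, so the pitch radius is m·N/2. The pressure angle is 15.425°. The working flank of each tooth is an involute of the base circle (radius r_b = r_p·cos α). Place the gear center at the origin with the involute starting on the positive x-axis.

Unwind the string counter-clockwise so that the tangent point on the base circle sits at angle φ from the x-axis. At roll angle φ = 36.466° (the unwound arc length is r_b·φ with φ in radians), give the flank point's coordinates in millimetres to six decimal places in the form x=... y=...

pitch radius r_p = m·N/2 = 3.410·34/2 = 57.970000
base radius r_b = r_p·cos α = 57.970000·cos 15.425° = 55.881888
roll angle φ = 36.466° = 0.63645177 rad
x = r_b·(cos φ + φ·sin φ) = 55.881888·(0.80420969 + 0.63645177·0.59434566) = 66.079329
y = r_b·(sin φ − φ·cos φ) = 55.881888·(0.59434566 − 0.63645177·0.80420969) = 4.610534

x=66.079329 y=4.610534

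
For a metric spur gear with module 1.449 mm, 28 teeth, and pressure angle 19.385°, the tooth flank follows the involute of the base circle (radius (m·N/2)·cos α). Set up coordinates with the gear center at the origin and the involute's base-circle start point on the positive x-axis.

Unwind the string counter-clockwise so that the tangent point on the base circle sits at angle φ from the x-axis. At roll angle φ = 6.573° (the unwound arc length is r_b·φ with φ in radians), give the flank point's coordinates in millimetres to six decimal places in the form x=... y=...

pitch radius r_p = m·N/2 = 1.449·28/2 = 20.286000
base radius r_b = r_p·cos α = 20.286000·cos 19.385° = 19.135978
roll angle φ = 6.573° = 0.11472049 rad
x = r_b·(cos φ + φ·sin φ) = 19.135978·(0.99342682 + 0.11472049·0.11446902) = 19.261487
y = r_b·(sin φ − φ·cos φ) = 19.135978·(0.11446902 − 0.11472049·0.99342682) = 0.009618

x=19.261487 y=0.009618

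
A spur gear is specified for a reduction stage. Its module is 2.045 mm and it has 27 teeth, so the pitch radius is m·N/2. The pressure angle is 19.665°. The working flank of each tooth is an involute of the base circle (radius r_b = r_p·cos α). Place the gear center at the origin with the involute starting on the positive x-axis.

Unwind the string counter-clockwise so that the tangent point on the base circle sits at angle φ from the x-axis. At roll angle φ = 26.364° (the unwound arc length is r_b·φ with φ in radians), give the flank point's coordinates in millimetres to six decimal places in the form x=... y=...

pitch radius r_p = m·N/2 = 2.045·27/2 = 27.607500
base radius r_b = r_p·cos α = 27.607500·cos 19.665° = 25.997328
roll angle φ = 26.364° = 0.46013860 rad
x = r_b·(cos φ + φ·sin φ) = 25.997328·(0.89599096 + 0.46013860·0.44407230) = 28.605530
y = r_b·(sin φ − φ·cos φ) = 25.997328·(0.44407230 − 0.46013860·0.89599096) = 0.826514

x=28.605530 y=0.826514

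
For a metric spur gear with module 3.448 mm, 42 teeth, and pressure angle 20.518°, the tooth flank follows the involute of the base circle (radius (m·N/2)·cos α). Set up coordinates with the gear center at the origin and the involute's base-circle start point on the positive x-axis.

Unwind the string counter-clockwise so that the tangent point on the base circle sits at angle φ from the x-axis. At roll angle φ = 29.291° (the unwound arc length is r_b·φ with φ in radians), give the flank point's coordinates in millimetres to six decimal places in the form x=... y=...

x=76.105625 y=2.942006

pitch radius r_p = m·N/2 = 3.448·42/2 = 72.408000
base radius r_b = r_p·cos α = 72.408000·cos 20.518° = 67.814590
roll angle φ = 29.291° = 0.51122439 rad
x = r_b·(cos φ + φ·sin φ) = 67.814590·(0.87214613 + 0.51122439·0.48924546) = 76.105625
y = r_b·(sin φ − φ·cos φ) = 67.814590·(0.48924546 − 0.51122439·0.87214613) = 2.942006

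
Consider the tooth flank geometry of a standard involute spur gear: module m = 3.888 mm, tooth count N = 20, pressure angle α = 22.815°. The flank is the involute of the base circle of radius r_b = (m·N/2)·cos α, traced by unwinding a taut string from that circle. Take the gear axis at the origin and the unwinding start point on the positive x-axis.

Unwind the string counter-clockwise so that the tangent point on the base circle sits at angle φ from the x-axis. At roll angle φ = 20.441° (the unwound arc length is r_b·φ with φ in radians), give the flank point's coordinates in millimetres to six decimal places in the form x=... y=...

x=38.046763 y=0.535580

pitch radius r_p = m·N/2 = 3.888·20/2 = 38.880000
base radius r_b = r_p·cos α = 38.880000·cos 22.815° = 35.838094
roll angle φ = 20.441° = 0.35676275 rad
x = r_b·(cos φ + φ·sin φ) = 35.838094·(0.93703232 + 0.35676275·0.34924266) = 38.046763
y = r_b·(sin φ − φ·cos φ) = 35.838094·(0.34924266 − 0.35676275·0.93703232) = 0.535580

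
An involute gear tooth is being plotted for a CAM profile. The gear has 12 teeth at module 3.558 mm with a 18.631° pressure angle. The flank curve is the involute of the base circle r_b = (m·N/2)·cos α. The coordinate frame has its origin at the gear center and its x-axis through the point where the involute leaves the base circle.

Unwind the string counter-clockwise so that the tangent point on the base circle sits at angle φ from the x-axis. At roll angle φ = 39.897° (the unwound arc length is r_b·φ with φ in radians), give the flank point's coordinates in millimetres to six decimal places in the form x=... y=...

pitch radius r_p = m·N/2 = 3.558·12/2 = 21.348000
base radius r_b = r_p·cos α = 21.348000·cos 18.631° = 20.229273
roll angle φ = 39.897° = 0.69633401 rad
x = r_b·(cos φ + φ·sin φ) = 20.229273·(0.76719874 + 0.69633401·0.64140946) = 24.554979
y = r_b·(sin φ − φ·cos φ) = 20.229273·(0.64140946 − 0.69633401·0.76719874) = 2.168232

x=24.554979 y=2.168232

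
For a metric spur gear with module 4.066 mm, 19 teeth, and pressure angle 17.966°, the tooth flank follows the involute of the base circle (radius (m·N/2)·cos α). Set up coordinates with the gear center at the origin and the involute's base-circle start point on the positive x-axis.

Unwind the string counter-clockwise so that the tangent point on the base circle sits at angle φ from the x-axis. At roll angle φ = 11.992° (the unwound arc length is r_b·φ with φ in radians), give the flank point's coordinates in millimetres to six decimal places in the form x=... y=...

pitch radius r_p = m·N/2 = 4.066·19/2 = 38.627000
base radius r_b = r_p·cos α = 38.627000·cos 17.966° = 36.743537
roll angle φ = 11.992° = 0.20929988 rad
x = r_b·(cos φ + φ·sin φ) = 36.743537·(0.97817662 + 0.20929988·0.20777511) = 37.539546
y = r_b·(sin φ − φ·cos φ) = 36.743537·(0.20777511 − 0.20929988·0.97817662) = 0.111805

x=37.539546 y=0.111805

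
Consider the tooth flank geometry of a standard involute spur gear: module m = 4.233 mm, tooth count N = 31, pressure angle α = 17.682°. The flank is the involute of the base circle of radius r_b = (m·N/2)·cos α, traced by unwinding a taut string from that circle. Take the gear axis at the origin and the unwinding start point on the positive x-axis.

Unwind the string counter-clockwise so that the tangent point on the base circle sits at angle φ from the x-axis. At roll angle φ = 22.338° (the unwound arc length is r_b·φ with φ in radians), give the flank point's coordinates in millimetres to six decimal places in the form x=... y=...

pitch radius r_p = m·N/2 = 4.233·31/2 = 65.611500
base radius r_b = r_p·cos α = 65.611500·cos 17.682° = 62.511813
roll angle φ = 22.338° = 0.38987165 rad
x = r_b·(cos φ + φ·sin φ) = 62.511813·(0.92495785 + 0.38987165·0.38006970) = 67.083692
y = r_b·(sin φ − φ·cos φ) = 62.511813·(0.38006970 − 0.38987165·0.92495785) = 1.216158

x=67.083692 y=1.216158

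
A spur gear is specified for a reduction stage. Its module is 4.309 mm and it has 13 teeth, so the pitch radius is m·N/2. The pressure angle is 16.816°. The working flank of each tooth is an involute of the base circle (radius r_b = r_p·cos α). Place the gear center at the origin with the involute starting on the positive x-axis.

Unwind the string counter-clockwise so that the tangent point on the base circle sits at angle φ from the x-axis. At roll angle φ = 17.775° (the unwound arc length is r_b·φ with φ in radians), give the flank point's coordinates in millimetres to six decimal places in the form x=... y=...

pitch radius r_p = m·N/2 = 4.309·13/2 = 28.008500
base radius r_b = r_p·cos α = 28.008500·cos 16.816° = 26.810821
roll angle φ = 17.775° = 0.31023227 rad
x = r_b·(cos φ + φ·sin φ) = 26.810821·(0.95226269 + 0.31023227·0.30527983) = 28.070135
y = r_b·(sin φ − φ·cos φ) = 26.810821·(0.30527983 − 0.31023227·0.95226269) = 0.264280

x=28.070135 y=0.264280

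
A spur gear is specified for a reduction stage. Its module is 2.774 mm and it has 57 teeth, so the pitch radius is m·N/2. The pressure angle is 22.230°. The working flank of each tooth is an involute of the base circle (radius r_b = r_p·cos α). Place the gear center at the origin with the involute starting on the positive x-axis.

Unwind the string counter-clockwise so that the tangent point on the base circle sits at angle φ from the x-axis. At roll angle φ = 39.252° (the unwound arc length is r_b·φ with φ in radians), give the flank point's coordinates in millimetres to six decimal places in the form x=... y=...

x=88.393107 y=7.481413

pitch radius r_p = m·N/2 = 2.774·57/2 = 79.059000
base radius r_b = r_p·cos α = 79.059000·cos 22.230° = 73.182752
roll angle φ = 39.252° = 0.68507664 rad
x = r_b·(cos φ + φ·sin φ) = 73.182752·(0.77437056 + 0.68507664·0.63273236) = 88.393107
y = r_b·(sin φ − φ·cos φ) = 73.182752·(0.63273236 − 0.68507664·0.77437056) = 7.481413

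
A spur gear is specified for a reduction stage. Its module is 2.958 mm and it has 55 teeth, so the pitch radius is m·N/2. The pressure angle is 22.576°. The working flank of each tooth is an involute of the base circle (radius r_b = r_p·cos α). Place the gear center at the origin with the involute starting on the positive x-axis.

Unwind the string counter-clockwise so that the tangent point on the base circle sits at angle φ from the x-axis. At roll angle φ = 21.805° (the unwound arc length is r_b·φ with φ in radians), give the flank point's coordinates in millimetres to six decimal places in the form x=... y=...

x=80.355567 y=1.360139

pitch radius r_p = m·N/2 = 2.958·55/2 = 81.345000
base radius r_b = r_p·cos α = 81.345000·cos 22.576° = 75.111623
roll angle φ = 21.805° = 0.38056904 rad
x = r_b·(cos φ + φ·sin φ) = 75.111623·(0.92845342 + 0.38056904·0.37144886) = 80.355567
y = r_b·(sin φ − φ·cos φ) = 75.111623·(0.37144886 − 0.38056904·0.92845342) = 1.360139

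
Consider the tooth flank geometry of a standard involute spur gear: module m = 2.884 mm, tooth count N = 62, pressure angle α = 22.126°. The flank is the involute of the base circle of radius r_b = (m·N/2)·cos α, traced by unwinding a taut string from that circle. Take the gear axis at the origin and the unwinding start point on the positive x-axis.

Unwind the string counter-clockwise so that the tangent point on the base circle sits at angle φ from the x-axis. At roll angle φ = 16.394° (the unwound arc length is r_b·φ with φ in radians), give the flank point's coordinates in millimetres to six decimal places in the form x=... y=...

x=86.141258 y=0.641419

pitch radius r_p = m·N/2 = 2.884·62/2 = 89.404000
base radius r_b = r_p·cos α = 89.404000·cos 22.126° = 82.820094
roll angle φ = 16.394° = 0.28612928 rad
x = r_b·(cos φ + φ·sin φ) = 82.820094·(0.95934354 + 0.28612928·0.28224100) = 86.141258
y = r_b·(sin φ − φ·cos φ) = 82.820094·(0.28224100 − 0.28612928·0.95934354) = 0.641419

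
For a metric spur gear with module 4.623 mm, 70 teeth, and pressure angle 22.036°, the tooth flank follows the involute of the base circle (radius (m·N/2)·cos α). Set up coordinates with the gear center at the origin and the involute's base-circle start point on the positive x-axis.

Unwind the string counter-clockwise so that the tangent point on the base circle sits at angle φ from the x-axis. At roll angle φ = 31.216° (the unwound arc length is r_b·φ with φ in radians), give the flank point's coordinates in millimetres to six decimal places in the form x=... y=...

pitch radius r_p = m·N/2 = 4.623·70/2 = 161.805000
base radius r_b = r_p·cos α = 161.805000·cos 22.036° = 149.984870
roll angle φ = 31.216° = 0.54482198 rad
x = r_b·(cos φ + φ·sin φ) = 149.984870·(0.85521957 + 0.54482198·0.51826585) = 170.620117
y = r_b·(sin φ − φ·cos φ) = 149.984870·(0.51826585 − 0.54482198·0.85521957) = 7.847724

x=170.620117 y=7.847724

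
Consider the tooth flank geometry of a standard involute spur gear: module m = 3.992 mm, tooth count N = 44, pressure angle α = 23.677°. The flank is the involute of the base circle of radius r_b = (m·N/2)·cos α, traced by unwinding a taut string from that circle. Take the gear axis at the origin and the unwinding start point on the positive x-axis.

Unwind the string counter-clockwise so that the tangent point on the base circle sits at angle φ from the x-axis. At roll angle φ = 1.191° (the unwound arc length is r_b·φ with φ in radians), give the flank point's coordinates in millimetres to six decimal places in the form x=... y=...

pitch radius r_p = m·N/2 = 3.992·44/2 = 87.824000
base radius r_b = r_p·cos α = 87.824000·cos 23.677° = 80.431316
roll angle φ = 1.191° = 0.02078687 rad
x = r_b·(cos φ + φ·sin φ) = 80.431316·(0.99978396 + 0.02078687·0.02078537) = 80.448691
y = r_b·(sin φ − φ·cos φ) = 80.431316·(0.02078537 − 0.02078687·0.99978396) = 0.000241

x=80.448691 y=0.000241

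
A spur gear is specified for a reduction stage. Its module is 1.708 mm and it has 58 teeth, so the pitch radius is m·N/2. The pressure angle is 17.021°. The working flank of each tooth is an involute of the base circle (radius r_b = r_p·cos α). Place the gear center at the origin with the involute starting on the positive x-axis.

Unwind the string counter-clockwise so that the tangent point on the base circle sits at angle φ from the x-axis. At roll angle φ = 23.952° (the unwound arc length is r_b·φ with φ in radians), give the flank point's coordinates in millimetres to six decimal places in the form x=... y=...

x=51.321804 y=1.133342

pitch radius r_p = m·N/2 = 1.708·58/2 = 49.532000
base radius r_b = r_p·cos α = 49.532000·cos 17.021° = 47.362376
roll angle φ = 23.952° = 0.41804126 rad
x = r_b·(cos φ + φ·sin φ) = 47.362376·(0.91388588 + 0.41804126·0.40597117) = 51.321804
y = r_b·(sin φ − φ·cos φ) = 47.362376·(0.40597117 − 0.41804126·0.91388588) = 1.133342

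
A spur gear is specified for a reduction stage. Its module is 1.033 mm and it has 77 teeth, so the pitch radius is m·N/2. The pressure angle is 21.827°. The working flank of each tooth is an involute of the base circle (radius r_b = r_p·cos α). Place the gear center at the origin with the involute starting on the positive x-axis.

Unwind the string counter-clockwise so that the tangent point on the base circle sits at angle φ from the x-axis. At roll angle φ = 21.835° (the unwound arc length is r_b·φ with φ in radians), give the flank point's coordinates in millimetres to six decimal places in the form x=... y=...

pitch radius r_p = m·N/2 = 1.033·77/2 = 39.770500
base radius r_b = r_p·cos α = 39.770500·cos 21.827° = 36.919382
roll angle φ = 21.835° = 0.38109264 rad
x = r_b·(cos φ + φ·sin φ) = 36.919382·(0.92825880 + 0.38109264·0.37193495) = 39.503756
y = r_b·(sin φ − φ·cos φ) = 36.919382·(0.37193495 − 0.38109264·0.92825880) = 0.671281

x=39.503756 y=0.671281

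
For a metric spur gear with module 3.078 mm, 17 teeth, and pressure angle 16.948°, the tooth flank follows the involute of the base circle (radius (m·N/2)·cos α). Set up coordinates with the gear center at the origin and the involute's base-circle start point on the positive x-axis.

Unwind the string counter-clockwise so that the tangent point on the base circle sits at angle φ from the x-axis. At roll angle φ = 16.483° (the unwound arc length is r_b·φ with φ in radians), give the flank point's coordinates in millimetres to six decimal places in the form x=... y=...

pitch radius r_p = m·N/2 = 3.078·17/2 = 26.163000
base radius r_b = r_p·cos α = 26.163000·cos 16.948° = 25.026733
roll angle φ = 16.483° = 0.28768262 rad
x = r_b·(cos φ + φ·sin φ) = 25.026733·(0.95890396 + 0.28768262·0.28373084) = 26.041027
y = r_b·(sin φ − φ·cos φ) = 25.026733·(0.28373084 − 0.28768262·0.95890396) = 0.196981

x=26.041027 y=0.196981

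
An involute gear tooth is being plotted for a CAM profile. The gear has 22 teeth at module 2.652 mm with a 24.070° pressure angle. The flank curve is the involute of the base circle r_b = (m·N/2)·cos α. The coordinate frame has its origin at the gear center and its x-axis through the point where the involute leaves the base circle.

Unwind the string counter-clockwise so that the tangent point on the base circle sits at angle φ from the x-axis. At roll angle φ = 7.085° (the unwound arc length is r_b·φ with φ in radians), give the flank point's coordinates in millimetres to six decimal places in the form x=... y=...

pitch radius r_p = m·N/2 = 2.652·22/2 = 29.172000
base radius r_b = r_p·cos α = 29.172000·cos 24.070° = 26.635432
roll angle φ = 7.085° = 0.12365658 rad
x = r_b·(cos φ + φ·sin φ) = 26.635432·(0.99236426 + 0.12365658·0.12334168) = 26.838295
y = r_b·(sin φ − φ·cos φ) = 26.635432·(0.12334168 − 0.12365658·0.99236426) = 0.016762

x=26.838295 y=0.016762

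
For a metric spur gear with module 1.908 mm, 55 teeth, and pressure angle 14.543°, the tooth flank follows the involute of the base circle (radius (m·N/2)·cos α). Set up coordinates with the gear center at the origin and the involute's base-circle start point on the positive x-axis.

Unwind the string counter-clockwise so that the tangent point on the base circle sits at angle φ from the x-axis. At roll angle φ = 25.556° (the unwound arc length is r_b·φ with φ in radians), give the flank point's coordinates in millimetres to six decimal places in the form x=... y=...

x=55.592495 y=1.472627

pitch radius r_p = m·N/2 = 1.908·55/2 = 52.470000
base radius r_b = r_p·cos α = 52.470000·cos 14.543° = 50.788833
roll angle φ = 25.556° = 0.44603634 rad
x = r_b·(cos φ + φ·sin φ) = 50.788833·(0.90216408 + 0.44603634·0.43139306) = 55.592495
y = r_b·(sin φ − φ·cos φ) = 50.788833·(0.43139306 − 0.44603634·0.90216408) = 1.472627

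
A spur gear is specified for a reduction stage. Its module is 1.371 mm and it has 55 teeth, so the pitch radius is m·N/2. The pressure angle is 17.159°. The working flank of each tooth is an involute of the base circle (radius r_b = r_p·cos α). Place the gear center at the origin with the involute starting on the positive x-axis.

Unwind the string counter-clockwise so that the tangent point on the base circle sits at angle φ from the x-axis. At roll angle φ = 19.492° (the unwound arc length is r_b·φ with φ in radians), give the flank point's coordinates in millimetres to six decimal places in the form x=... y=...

pitch radius r_p = m·N/2 = 1.371·55/2 = 37.702500
base radius r_b = r_p·cos α = 37.702500·cos 17.159° = 36.024351
roll angle φ = 19.492° = 0.34019958 rad
x = r_b·(cos φ + φ·sin φ) = 36.024351·(0.94268809 + 0.34019958·0.33367524) = 38.049073
y = r_b·(sin φ − φ·cos φ) = 36.024351·(0.33367524 − 0.34019958·0.94268809) = 0.467349

x=38.049073 y=0.467349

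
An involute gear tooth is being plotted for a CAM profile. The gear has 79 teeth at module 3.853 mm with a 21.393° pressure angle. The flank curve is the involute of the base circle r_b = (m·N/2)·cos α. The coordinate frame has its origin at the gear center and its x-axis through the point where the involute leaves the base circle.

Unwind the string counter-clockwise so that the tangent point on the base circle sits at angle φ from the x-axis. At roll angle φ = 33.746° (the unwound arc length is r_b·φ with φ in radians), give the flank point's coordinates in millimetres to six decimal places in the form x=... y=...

x=164.195446 y=9.320290

pitch radius r_p = m·N/2 = 3.853·79/2 = 152.193500
base radius r_b = r_p·cos α = 152.193500·cos 21.393° = 141.707427
roll angle φ = 33.746° = 0.58897881 rad
x = r_b·(cos φ + φ·sin φ) = 141.707427·(0.83150840 + 0.58897881·0.55551218) = 164.195446
y = r_b·(sin φ − φ·cos φ) = 141.707427·(0.55551218 − 0.58897881·0.83150840) = 9.320290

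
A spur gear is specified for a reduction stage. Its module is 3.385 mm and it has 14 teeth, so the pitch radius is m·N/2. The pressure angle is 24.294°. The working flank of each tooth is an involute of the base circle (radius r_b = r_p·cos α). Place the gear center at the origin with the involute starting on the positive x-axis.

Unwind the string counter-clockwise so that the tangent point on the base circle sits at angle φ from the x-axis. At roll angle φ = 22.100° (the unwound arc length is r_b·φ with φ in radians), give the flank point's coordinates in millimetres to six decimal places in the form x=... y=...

pitch radius r_p = m·N/2 = 3.385·14/2 = 23.695000
base radius r_b = r_p·cos α = 23.695000·cos 24.294° = 21.596722
roll angle φ = 22.100° = 0.38571776 rad
x = r_b·(cos φ + φ·sin φ) = 21.596722·(0.92652863 + 0.38571776·0.37622426) = 23.144019
y = r_b·(sin φ − φ·cos φ) = 21.596722·(0.37622426 − 0.38571776·0.92652863) = 0.407006

x=23.144019 y=0.407006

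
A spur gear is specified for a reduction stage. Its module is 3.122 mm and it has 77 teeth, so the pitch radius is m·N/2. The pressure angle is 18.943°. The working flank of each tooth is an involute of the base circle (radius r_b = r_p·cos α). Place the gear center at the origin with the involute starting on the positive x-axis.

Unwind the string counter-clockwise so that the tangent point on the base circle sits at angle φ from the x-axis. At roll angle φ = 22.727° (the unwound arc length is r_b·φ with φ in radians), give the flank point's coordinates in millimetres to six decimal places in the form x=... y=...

pitch radius r_p = m·N/2 = 3.122·77/2 = 120.197000
base radius r_b = r_p·cos α = 120.197000·cos 18.943° = 113.687370
roll angle φ = 22.727° = 0.39666098 rad
x = r_b·(cos φ + φ·sin φ) = 113.687370·(0.92235613 + 0.39666098·0.38634074) = 122.282411
y = r_b·(sin φ − φ·cos φ) = 113.687370·(0.38634074 − 0.39666098·0.92235613) = 2.328095

x=122.282411 y=2.328095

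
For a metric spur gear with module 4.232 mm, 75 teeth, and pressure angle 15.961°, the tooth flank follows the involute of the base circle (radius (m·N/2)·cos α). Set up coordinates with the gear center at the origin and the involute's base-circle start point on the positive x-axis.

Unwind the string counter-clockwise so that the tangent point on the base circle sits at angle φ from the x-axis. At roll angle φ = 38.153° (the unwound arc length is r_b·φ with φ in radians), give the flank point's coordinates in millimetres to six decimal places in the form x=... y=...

pitch radius r_p = m·N/2 = 4.232·75/2 = 158.700000
base radius r_b = r_p·cos α = 158.700000·cos 15.961° = 152.581971
roll angle φ = 38.153° = 0.66589547 rad
x = r_b·(cos φ + φ·sin φ) = 152.581971·(0.78636391 + 0.66589547·0.61776355) = 182.751983
y = r_b·(sin φ − φ·cos φ) = 152.581971·(0.61776355 − 0.66589547·0.78636391) = 14.362141

x=182.751983 y=14.362141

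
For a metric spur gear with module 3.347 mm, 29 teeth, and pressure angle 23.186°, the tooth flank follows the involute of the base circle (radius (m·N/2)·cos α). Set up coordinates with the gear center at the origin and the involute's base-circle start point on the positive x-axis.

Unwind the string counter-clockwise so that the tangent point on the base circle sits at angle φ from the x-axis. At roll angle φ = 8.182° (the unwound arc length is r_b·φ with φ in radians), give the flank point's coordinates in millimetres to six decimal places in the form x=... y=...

pitch radius r_p = m·N/2 = 3.347·29/2 = 48.531500
base radius r_b = r_p·cos α = 48.531500·cos 23.186° = 44.611687
roll angle φ = 8.182° = 0.14280284 rad
x = r_b·(cos φ + φ·sin φ) = 44.611687·(0.98982099 + 0.14280284·0.14231798) = 45.064246
y = r_b·(sin φ − φ·cos φ) = 44.611687·(0.14231798 − 0.14280284·0.98982099) = 0.043217

x=45.064246 y=0.043217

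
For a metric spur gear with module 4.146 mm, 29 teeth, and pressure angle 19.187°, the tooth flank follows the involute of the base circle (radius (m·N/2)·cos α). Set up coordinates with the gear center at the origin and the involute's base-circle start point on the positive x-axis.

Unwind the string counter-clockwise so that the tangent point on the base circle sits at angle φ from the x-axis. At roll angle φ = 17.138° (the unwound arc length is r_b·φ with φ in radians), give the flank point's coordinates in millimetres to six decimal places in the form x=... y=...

x=59.260959 y=0.501970

pitch radius r_p = m·N/2 = 4.146·29/2 = 60.117000
base radius r_b = r_p·cos α = 60.117000·cos 19.187° = 56.777559
roll angle φ = 17.138° = 0.29911453 rad
x = r_b·(cos φ + φ·sin φ) = 56.777559·(0.95559779 + 0.29911453·0.29467417) = 59.260959
y = r_b·(sin φ − φ·cos φ) = 56.777559·(0.29467417 − 0.29911453·0.95559779) = 0.501970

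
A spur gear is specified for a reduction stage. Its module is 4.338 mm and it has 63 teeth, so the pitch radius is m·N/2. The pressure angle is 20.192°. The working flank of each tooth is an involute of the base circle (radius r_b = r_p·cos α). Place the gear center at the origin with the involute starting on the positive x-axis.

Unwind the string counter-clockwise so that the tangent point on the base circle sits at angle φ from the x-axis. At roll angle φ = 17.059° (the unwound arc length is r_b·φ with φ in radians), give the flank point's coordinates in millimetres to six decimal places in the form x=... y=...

pitch radius r_p = m·N/2 = 4.338·63/2 = 136.647000
base radius r_b = r_p·cos α = 136.647000·cos 20.192° = 128.248843
roll angle φ = 17.059° = 0.29773572 rad
x = r_b·(cos φ + φ·sin φ) = 128.248843·(0.95600318 + 0.29773572·0.29335630) = 133.807895
y = r_b·(sin φ − φ·cos φ) = 128.248843·(0.29335630 − 0.29773572·0.95600318) = 1.118331

x=133.807895 y=1.118331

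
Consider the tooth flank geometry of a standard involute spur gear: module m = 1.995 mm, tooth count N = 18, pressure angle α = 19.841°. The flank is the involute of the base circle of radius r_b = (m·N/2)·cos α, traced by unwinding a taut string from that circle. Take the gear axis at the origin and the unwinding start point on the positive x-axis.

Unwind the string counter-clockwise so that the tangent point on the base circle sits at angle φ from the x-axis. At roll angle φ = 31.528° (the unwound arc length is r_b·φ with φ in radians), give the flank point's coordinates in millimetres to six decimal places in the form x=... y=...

x=19.255800 y=0.909914

pitch radius r_p = m·N/2 = 1.995·18/2 = 17.955000
base radius r_b = r_p·cos α = 17.955000·cos 19.841° = 16.889158
roll angle φ = 31.528° = 0.55026741 rad
x = r_b·(cos φ + φ·sin φ) = 16.889158·(0.85238472 + 0.55026741·0.52291518) = 19.255800
y = r_b·(sin φ − φ·cos φ) = 16.889158·(0.52291518 − 0.55026741·0.85238472) = 0.909914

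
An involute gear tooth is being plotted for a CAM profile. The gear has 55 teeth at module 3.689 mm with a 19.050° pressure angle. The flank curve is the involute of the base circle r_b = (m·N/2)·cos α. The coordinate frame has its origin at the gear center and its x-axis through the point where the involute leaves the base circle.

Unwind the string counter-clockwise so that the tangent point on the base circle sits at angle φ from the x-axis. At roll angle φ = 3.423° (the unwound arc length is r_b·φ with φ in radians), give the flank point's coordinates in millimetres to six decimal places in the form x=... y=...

pitch radius r_p = m·N/2 = 3.689·55/2 = 101.447500
base radius r_b = r_p·cos α = 101.447500·cos 19.050° = 95.891637
roll angle φ = 3.423° = 0.05974262 rad
x = r_b·(cos φ + φ·sin φ) = 95.891637·(0.99821594 + 0.05974262·0.05970709) = 96.062611
y = r_b·(sin φ − φ·cos φ) = 95.891637·(0.05970709 − 0.05974262·0.99821594) = 0.006813

x=96.062611 y=0.006813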